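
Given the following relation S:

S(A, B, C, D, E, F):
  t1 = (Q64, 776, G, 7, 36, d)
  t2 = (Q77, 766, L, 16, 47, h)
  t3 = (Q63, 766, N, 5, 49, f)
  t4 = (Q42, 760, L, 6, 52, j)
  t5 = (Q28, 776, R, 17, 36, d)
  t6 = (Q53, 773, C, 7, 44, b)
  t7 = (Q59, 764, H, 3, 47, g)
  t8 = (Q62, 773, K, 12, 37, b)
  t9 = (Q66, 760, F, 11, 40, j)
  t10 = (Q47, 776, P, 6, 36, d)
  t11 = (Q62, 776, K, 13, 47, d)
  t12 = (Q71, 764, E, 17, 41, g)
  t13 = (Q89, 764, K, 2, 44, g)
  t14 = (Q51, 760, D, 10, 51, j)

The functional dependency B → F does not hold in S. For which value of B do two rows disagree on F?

766

B=776: rows 1, 5, 10, 11 → F = d, d, d, d ✓
B=766: rows 2, 3 → F takes values {h, f} — violation
B=760: rows 4, 9, 14 → F = j, j, j ✓
B=773: rows 6, 8 → F = b, b ✓
B=764: rows 7, 12, 13 → F = g, g, g ✓
The only B value with inconsistent F is B=766.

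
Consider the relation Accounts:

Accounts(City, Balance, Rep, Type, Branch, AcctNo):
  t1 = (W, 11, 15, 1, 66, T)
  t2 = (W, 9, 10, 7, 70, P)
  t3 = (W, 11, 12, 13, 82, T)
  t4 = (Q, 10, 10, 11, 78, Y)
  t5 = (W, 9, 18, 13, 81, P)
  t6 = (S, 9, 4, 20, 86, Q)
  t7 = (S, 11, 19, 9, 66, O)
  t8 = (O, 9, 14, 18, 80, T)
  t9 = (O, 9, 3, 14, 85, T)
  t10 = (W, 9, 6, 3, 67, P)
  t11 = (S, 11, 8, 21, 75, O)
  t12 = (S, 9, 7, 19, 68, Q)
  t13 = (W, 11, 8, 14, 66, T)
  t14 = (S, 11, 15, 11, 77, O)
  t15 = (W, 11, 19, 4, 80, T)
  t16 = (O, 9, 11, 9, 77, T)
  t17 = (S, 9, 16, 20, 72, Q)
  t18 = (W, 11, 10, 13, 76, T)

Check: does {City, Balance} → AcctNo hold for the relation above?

Yes

(City=W, Balance=11): rows 1, 3, 13, 15, 18 → AcctNo = T, T, T, T, T ✓
(City=W, Balance=9): rows 2, 5, 10 → AcctNo = P, P, P ✓
(City=Q, Balance=10): row 4 → AcctNo = Y ✓
(City=S, Balance=9): rows 6, 12, 17 → AcctNo = Q, Q, Q ✓
(City=S, Balance=11): rows 7, 11, 14 → AcctNo = O, O, O ✓
(City=O, Balance=9): rows 8, 9, 16 → AcctNo = T, T, T ✓
Every {City, Balance} value is associated with a single AcctNo value, so {City, Balance} → AcctNo holds.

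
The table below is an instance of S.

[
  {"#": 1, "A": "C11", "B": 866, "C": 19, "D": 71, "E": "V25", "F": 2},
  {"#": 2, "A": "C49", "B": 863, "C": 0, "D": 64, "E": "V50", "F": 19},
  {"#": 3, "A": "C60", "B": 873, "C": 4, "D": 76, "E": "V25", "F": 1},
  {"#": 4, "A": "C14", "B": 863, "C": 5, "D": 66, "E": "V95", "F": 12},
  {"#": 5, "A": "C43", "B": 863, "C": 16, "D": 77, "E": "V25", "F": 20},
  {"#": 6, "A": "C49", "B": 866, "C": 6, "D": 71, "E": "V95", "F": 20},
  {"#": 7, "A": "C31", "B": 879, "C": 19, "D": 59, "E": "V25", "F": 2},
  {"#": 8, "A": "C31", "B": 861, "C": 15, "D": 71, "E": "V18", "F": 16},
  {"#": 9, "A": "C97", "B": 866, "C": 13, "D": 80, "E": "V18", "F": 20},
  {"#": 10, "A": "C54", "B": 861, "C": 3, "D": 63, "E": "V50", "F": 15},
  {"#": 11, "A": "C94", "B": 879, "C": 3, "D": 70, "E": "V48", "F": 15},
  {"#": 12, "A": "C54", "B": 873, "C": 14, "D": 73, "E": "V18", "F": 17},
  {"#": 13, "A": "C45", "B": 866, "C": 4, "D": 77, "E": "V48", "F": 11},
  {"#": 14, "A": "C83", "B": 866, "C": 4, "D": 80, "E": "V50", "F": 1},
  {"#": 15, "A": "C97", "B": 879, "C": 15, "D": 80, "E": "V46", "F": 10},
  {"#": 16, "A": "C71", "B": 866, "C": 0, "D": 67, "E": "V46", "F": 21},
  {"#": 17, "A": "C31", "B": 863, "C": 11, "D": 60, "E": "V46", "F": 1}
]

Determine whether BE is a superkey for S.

All 17 rows have distinct BE values, so BE → (all attributes) holds and BE is a superkey.

Yes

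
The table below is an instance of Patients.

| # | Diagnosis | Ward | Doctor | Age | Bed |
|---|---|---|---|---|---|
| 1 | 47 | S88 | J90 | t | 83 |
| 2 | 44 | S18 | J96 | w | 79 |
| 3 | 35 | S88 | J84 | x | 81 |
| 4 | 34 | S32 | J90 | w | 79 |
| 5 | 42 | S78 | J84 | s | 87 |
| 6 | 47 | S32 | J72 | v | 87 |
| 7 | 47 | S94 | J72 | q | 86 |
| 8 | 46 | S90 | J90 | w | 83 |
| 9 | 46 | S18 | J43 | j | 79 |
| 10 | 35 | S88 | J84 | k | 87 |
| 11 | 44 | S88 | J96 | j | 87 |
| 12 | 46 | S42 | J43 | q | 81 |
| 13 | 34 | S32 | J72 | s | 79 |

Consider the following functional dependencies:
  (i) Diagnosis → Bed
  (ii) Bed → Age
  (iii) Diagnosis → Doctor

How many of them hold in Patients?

(i) Diagnosis → Bed: Diagnosis=47: rows 1, 6, 7 → Bed takes values {83, 87, 86} — violation; Diagnosis=44: rows 2, 11 → Bed takes values {79, 87} — violation; Diagnosis=35: rows 3, 10 → Bed takes values {81, 87} — violation; Diagnosis=46: rows 8, 9, 12 → Bed takes values {83, 79, 81} — violation — fails.
(ii) Bed → Age: Bed=83: rows 1, 8 → Age takes values {t, w} — violation; Bed=79: rows 2, 4, 9, 13 → Age takes values {w, j, s} — violation; Bed=81: rows 3, 12 → Age takes values {x, q} — violation; Bed=87: rows 5, 6, 10, 11 → Age takes values {s, v, k, j} — violation — fails.
(iii) Diagnosis → Doctor: Diagnosis=47: rows 1, 6, 7 → Doctor takes values {J90, J72} — violation; Diagnosis=34: rows 4, 13 → Doctor takes values {J90, J72} — violation; Diagnosis=46: rows 8, 9, 12 → Doctor takes values {J90, J43} — violation — fails.
None of the 3 dependencies hold.

0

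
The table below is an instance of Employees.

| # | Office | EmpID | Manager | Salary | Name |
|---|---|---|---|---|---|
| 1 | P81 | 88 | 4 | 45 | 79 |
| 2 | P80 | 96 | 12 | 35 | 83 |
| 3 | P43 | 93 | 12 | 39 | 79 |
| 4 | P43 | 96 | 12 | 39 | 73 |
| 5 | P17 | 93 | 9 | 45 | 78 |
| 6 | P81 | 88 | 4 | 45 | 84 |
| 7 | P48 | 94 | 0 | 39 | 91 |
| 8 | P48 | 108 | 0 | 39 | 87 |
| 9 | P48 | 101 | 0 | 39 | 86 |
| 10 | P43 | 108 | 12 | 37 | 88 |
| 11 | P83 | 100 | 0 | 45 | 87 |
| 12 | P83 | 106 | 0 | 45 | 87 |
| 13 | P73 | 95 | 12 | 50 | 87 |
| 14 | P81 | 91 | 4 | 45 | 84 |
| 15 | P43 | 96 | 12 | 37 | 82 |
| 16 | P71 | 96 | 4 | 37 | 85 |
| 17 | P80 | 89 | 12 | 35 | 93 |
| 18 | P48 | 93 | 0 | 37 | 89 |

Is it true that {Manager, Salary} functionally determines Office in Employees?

Yes

(Manager=4, Salary=45): rows 1, 6, 14 → Office = P81, P81, P81 ✓
(Manager=12, Salary=35): rows 2, 17 → Office = P80, P80 ✓
(Manager=12, Salary=39): rows 3, 4 → Office = P43, P43 ✓
(Manager=9, Salary=45): row 5 → Office = P17 ✓
(Manager=0, Salary=39): rows 7, 8, 9 → Office = P48, P48, P48 ✓
(Manager=12, Salary=37): rows 10, 15 → Office = P43, P43 ✓
(Manager=0, Salary=45): rows 11, 12 → Office = P83, P83 ✓
(Manager=12, Salary=50): row 13 → Office = P73 ✓
(Manager=4, Salary=37): row 16 → Office = P71 ✓
(Manager=0, Salary=37): row 18 → Office = P48 ✓
Every {Manager, Salary} value is associated with a single Office value, so {Manager, Salary} → Office holds.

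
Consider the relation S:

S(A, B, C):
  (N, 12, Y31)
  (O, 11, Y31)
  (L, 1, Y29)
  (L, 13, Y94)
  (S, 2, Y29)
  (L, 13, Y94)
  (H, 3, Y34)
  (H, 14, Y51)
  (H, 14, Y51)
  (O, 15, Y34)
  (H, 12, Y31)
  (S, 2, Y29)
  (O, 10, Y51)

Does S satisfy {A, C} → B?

(A=N, C=Y31): 1 row → B = 12 ✓
(A=O, C=Y31): 1 row → B = 11 ✓
(A=L, C=Y29): 1 row → B = 1 ✓
(A=L, C=Y94): 2 rows → B = 13, 13 ✓
(A=S, C=Y29): 2 rows → B = 2, 2 ✓
(A=H, C=Y34): 1 row → B = 3 ✓
(A=H, C=Y51): 2 rows → B = 14, 14 ✓
(A=O, C=Y34): 1 row → B = 15 ✓
(A=H, C=Y31): 1 row → B = 12 ✓
(A=O, C=Y51): 1 row → B = 10 ✓
Every {A, C} value is associated with a single B value, so {A, C} → B holds.

Yes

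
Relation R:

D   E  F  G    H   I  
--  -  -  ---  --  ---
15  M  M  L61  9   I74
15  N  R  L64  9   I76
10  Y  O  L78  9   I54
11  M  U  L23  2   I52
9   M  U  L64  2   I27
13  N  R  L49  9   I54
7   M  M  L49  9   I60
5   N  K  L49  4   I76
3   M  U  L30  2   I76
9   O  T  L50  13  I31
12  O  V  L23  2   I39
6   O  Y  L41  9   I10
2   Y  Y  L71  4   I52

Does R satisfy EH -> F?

Yes

(E=M, H=9): 2 rows → F = M, M ✓
(E=N, H=9): 2 rows → F = R, R ✓
(E=Y, H=9): 1 row → F = O ✓
(E=M, H=2): 3 rows → F = U, U, U ✓
(E=N, H=4): 1 row → F = K ✓
(E=O, H=13): 1 row → F = T ✓
(E=O, H=2): 1 row → F = V ✓
(E=O, H=9): 1 row → F = Y ✓
(E=Y, H=4): 1 row → F = Y ✓
Every EH value is associated with a single F value, so EH -> F holds.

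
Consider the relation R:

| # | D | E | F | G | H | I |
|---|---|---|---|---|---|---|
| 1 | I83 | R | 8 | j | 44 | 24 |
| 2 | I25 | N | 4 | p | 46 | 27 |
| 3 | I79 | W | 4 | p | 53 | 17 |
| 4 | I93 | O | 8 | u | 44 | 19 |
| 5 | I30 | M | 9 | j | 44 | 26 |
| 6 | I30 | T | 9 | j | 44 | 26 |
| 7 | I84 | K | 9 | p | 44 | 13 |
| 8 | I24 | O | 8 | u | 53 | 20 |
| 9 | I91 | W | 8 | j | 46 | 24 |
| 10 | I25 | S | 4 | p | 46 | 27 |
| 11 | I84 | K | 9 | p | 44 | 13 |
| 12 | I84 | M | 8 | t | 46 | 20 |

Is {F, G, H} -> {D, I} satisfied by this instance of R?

(F=8, G=j, H=44): row 1 → {D,I} = (I83, 24) ✓
(F=4, G=p, H=46): rows 2, 10 → {D,I} = (I25, 27), (I25, 27) ✓
(F=4, G=p, H=53): row 3 → {D,I} = (I79, 17) ✓
(F=8, G=u, H=44): row 4 → {D,I} = (I93, 19) ✓
(F=9, G=j, H=44): rows 5, 6 → {D,I} = (I30, 26), (I30, 26) ✓
(F=9, G=p, H=44): rows 7, 11 → {D,I} = (I84, 13), (I84, 13) ✓
(F=8, G=u, H=53): row 8 → {D,I} = (I24, 20) ✓
(F=8, G=j, H=46): row 9 → {D,I} = (I91, 24) ✓
(F=8, G=t, H=46): row 12 → {D,I} = (I84, 20) ✓
Every {F, G, H} value is associated with a single {D, I} value, so {F, G, H} -> {D, I} holds.

Yes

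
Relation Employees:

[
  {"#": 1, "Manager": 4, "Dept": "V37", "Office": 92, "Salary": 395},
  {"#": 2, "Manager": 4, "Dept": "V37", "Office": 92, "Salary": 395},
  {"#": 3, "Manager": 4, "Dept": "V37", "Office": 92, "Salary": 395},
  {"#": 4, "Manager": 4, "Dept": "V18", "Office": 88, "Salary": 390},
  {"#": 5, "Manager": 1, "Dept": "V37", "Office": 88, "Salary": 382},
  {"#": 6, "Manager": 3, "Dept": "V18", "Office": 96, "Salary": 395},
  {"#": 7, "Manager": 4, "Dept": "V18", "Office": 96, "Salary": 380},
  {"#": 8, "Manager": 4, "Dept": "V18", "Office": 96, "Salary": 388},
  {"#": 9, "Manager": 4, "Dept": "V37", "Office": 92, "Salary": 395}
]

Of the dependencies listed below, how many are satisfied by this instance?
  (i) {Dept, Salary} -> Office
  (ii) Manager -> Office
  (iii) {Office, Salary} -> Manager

(i) {Dept, Salary} -> Office: every LHS value maps to a single RHS value — holds.
(ii) Manager -> Office: Manager=4: rows 1, 2, 3, 4, 7, 8, 9 → Office takes values {92, 88, 96} — violation — fails.
(iii) {Office, Salary} -> Manager: every LHS value maps to a single RHS value — holds.
2 of the 3 dependencies hold.

2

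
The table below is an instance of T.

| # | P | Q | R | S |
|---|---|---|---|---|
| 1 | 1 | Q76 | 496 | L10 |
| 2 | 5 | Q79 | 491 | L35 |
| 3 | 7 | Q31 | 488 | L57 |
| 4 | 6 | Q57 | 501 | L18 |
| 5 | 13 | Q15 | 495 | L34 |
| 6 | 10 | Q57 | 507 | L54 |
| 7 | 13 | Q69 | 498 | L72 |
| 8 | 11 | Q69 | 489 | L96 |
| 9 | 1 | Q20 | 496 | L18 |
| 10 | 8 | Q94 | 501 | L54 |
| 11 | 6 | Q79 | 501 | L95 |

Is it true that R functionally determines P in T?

R=496: rows 1, 9 → P = 1, 1 ✓
R=491: row 2 → P = 5 ✓
R=488: row 3 → P = 7 ✓
R=501: rows 4, 10, 11 → P takes values {6, 8} — violation
R=495: row 5 → P = 13 ✓
R=507: row 6 → P = 10 ✓
R=498: row 7 → P = 13 ✓
R=489: row 8 → P = 11 ✓
Two rows agree on R but differ on P, so R -> P does not hold.

No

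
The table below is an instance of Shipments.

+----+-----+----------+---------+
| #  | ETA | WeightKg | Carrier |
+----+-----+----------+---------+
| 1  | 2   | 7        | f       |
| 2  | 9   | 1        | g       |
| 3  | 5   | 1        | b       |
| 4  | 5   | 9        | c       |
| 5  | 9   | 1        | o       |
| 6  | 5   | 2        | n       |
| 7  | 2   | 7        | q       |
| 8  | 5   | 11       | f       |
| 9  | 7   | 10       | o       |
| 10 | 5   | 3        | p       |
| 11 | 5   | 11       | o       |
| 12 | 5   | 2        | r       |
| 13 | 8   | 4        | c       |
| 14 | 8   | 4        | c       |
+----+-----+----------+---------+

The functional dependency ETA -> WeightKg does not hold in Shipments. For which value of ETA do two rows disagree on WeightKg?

ETA=2: rows 1, 7 → WeightKg = 7, 7 ✓
ETA=9: rows 2, 5 → WeightKg = 1, 1 ✓
ETA=5: rows 3, 4, 6, 8, 10, 11, 12 → WeightKg takes values {1, 9, 2, 11, 3} — violation
ETA=7: row 9 → WeightKg = 10 ✓
ETA=8: rows 13, 14 → WeightKg = 4, 4 ✓
The only ETA value with inconsistent WeightKg is ETA=5.

5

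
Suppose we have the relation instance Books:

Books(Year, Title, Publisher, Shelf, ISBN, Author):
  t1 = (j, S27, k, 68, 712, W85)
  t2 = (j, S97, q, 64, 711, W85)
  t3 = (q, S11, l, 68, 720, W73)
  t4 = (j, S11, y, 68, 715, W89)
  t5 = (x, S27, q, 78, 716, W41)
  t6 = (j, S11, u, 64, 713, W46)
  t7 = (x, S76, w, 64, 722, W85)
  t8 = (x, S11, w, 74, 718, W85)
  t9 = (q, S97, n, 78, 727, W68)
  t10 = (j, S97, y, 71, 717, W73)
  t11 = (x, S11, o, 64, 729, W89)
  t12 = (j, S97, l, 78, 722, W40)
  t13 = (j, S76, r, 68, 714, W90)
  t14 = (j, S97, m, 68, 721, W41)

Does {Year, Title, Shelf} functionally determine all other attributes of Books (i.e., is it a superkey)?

All 14 rows have distinct {Year, Title, Shelf} values, so {Year, Title, Shelf} → (all attributes) holds and {Year, Title, Shelf} is a superkey.

Yes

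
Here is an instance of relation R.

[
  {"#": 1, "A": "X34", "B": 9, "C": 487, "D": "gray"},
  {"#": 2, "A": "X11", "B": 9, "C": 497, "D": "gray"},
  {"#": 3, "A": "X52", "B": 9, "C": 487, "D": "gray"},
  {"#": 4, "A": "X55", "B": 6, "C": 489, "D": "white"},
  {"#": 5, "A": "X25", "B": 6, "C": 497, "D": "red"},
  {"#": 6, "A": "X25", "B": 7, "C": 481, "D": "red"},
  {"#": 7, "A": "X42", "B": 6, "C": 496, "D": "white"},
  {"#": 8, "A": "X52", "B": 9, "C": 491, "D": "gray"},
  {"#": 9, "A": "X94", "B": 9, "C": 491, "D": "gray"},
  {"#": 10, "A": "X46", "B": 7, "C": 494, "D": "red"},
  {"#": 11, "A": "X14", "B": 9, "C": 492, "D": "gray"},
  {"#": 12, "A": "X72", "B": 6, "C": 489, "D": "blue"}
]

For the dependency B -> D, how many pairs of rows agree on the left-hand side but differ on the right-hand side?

B=9: all 6 rows agree on D — 0 pairs.
B=6: violating pairs (4,5), (4,12), (5,7), (5,12), (7,12) — 5 pairs.
B=7: all 2 rows agree on D — 0 pairs.

5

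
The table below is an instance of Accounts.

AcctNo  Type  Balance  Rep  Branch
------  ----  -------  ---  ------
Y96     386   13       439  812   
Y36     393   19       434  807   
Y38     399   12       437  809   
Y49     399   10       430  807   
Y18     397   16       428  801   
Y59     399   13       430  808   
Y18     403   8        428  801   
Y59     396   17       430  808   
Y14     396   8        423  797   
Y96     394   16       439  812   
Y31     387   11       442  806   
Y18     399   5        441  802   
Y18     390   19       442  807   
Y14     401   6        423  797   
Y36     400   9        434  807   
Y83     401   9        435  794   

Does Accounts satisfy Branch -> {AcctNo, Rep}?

Branch=812: 2 rows → {AcctNo,Rep} = (Y96, 439), (Y96, 439) ✓
Branch=807: 4 rows → {AcctNo,Rep} takes values {(Y36, 434), (Y49, 430), (Y18, 442)} — violation
Branch=809: 1 row → {AcctNo,Rep} = (Y38, 437) ✓
Branch=801: 2 rows → {AcctNo,Rep} = (Y18, 428), (Y18, 428) ✓
Branch=808: 2 rows → {AcctNo,Rep} = (Y59, 430), (Y59, 430) ✓
Branch=797: 2 rows → {AcctNo,Rep} = (Y14, 423), (Y14, 423) ✓
Branch=806: 1 row → {AcctNo,Rep} = (Y31, 442) ✓
Branch=802: 1 row → {AcctNo,Rep} = (Y18, 441) ✓
Branch=794: 1 row → {AcctNo,Rep} = (Y83, 435) ✓
Two rows agree on Branch but differ on {AcctNo, Rep}, so Branch -> {AcctNo, Rep} does not hold.

No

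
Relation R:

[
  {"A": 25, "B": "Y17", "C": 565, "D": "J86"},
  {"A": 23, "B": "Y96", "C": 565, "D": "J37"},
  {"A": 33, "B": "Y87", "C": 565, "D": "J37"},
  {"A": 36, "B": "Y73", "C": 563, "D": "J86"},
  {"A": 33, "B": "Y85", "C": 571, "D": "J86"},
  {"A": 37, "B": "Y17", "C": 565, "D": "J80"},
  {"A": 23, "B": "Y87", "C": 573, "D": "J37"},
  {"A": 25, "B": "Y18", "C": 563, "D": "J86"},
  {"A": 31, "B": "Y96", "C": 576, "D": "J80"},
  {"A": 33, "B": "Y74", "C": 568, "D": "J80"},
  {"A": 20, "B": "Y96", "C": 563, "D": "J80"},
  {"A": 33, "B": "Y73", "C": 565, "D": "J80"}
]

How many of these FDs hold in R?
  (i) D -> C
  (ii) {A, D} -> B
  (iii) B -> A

0

(i) D -> C: D=J86: 4 rows → C takes values {565, 563, 571} — violation; D=J37: 3 rows → C takes values {565, 573} — violation; D=J80: 5 rows → C takes values {565, 576, 568, 563} — violation — fails.
(ii) {A, D} -> B: (A=25, D=J86): 2 rows → B takes values {Y17, Y18} — violation; (A=23, D=J37): 2 rows → B takes values {Y96, Y87} — violation; (A=33, D=J80): 2 rows → B takes values {Y74, Y73} — violation — fails.
(iii) B -> A: B=Y17: 2 rows → A takes values {25, 37} — violation; B=Y96: 3 rows → A takes values {23, 31, 20} — violation; B=Y87: 2 rows → A takes values {33, 23} — violation; B=Y73: 2 rows → A takes values {36, 33} — violation — fails.
None of the 3 dependencies hold.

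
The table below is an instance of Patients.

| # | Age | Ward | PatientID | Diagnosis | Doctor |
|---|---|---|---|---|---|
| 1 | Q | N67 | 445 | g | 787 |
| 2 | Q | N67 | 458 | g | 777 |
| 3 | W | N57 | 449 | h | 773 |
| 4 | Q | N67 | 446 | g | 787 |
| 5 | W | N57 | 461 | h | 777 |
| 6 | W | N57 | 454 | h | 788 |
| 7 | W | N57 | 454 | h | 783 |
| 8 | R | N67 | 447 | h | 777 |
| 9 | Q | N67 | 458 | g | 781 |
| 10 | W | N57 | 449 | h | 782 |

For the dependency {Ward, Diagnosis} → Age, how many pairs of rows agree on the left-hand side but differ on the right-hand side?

(Ward=N67, Diagnosis=g): all 4 rows agree on Age — 0 pairs.
(Ward=N57, Diagnosis=h): all 5 rows agree on Age — 0 pairs.

0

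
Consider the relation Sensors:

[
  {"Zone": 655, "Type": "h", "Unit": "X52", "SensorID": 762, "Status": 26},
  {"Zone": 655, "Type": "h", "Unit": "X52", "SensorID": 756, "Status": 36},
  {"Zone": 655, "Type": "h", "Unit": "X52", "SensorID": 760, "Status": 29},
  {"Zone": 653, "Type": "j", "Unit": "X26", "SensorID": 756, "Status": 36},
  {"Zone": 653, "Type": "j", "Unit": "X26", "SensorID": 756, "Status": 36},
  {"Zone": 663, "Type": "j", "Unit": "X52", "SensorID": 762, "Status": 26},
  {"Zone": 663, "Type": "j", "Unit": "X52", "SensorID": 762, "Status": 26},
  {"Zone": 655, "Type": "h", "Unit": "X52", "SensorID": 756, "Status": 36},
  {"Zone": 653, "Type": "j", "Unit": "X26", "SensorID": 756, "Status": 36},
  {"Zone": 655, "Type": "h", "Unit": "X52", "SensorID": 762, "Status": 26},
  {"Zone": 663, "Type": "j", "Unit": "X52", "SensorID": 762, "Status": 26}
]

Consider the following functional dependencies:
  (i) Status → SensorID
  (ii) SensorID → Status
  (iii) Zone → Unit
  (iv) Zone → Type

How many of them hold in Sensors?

(i) Status → SensorID: every LHS value maps to a single RHS value — holds.
(ii) SensorID → Status: every LHS value maps to a single RHS value — holds.
(iii) Zone → Unit: every LHS value maps to a single RHS value — holds.
(iv) Zone → Type: every LHS value maps to a single RHS value — holds.
4 of the 4 dependencies hold.

4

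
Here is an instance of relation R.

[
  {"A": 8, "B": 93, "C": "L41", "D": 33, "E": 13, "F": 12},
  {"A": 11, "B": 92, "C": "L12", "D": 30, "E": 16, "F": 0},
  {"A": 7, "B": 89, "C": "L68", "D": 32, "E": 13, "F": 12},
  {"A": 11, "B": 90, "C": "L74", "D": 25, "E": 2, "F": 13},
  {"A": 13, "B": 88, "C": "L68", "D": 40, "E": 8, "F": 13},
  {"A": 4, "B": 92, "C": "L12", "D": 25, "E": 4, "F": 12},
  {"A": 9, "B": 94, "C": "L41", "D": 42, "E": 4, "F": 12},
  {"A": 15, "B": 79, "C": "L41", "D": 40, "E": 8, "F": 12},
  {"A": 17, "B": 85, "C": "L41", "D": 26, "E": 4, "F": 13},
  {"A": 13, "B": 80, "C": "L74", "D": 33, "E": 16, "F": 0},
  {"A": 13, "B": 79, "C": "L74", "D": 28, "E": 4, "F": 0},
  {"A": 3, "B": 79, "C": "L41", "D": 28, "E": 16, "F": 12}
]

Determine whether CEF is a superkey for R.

Yes

All 12 rows have distinct CEF values, so CEF → (all attributes) holds and CEF is a superkey.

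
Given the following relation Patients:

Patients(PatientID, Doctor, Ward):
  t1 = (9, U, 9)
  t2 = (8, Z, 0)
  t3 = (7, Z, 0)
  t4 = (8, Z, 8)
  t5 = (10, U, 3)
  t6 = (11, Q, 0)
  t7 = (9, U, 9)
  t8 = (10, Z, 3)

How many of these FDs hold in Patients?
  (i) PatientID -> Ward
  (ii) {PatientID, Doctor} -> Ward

0

(i) PatientID -> Ward: PatientID=8: rows 2, 4 → Ward takes values {0, 8} — violation — fails.
(ii) {PatientID, Doctor} -> Ward: (PatientID=8, Doctor=Z): rows 2, 4 → Ward takes values {0, 8} — violation — fails.
None of the 2 dependencies hold.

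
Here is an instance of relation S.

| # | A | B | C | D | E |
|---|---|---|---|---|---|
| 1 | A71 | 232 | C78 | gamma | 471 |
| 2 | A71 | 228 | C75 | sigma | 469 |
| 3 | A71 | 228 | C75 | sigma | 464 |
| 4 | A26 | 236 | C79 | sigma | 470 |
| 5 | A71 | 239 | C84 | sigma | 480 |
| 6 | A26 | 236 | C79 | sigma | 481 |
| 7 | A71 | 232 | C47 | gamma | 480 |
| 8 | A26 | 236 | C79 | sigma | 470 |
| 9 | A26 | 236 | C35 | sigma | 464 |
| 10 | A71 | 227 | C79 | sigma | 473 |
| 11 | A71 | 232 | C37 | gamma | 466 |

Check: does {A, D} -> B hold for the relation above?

(A=A71, D=gamma): rows 1, 7, 11 → B = 232, 232, 232 ✓
(A=A71, D=sigma): rows 2, 3, 5, 10 → B takes values {228, 239, 227} — violation
(A=A26, D=sigma): rows 4, 6, 8, 9 → B = 236, 236, 236, 236 ✓
Two rows agree on {A, D} but differ on B, so {A, D} -> B does not hold.

No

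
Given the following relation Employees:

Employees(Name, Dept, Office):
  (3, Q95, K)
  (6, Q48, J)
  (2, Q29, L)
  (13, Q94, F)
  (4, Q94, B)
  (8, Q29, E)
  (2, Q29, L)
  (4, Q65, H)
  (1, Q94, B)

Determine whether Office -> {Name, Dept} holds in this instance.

No

Office=K: 1 row → {Name,Dept} = (3, Q95) ✓
Office=J: 1 row → {Name,Dept} = (6, Q48) ✓
Office=L: 2 rows → {Name,Dept} = (2, Q29), (2, Q29) ✓
Office=F: 1 row → {Name,Dept} = (13, Q94) ✓
Office=B: 2 rows → {Name,Dept} takes values {(4, Q94), (1, Q94)} — violation
Office=E: 1 row → {Name,Dept} = (8, Q29) ✓
Office=H: 1 row → {Name,Dept} = (4, Q65) ✓
Two rows agree on Office but differ on {Name, Dept}, so Office -> {Name, Dept} does not hold.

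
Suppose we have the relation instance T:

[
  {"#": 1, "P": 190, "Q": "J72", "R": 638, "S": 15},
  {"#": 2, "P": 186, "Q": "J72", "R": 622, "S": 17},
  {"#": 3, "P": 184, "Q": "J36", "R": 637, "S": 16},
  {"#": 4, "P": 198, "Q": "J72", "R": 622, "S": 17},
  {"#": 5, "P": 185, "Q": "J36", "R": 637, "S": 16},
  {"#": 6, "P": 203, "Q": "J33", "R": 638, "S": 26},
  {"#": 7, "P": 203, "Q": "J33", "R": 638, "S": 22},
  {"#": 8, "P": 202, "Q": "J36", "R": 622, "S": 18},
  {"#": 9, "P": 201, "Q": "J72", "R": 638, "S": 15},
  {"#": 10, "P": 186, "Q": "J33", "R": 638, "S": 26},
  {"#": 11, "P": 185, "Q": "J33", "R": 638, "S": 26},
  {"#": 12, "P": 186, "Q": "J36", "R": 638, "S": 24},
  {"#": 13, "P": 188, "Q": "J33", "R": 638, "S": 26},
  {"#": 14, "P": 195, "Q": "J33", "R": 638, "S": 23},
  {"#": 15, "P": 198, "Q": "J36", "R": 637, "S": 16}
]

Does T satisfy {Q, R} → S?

No

(Q=J72, R=638): rows 1, 9 → S = 15, 15 ✓
(Q=J72, R=622): rows 2, 4 → S = 17, 17 ✓
(Q=J36, R=637): rows 3, 5, 15 → S = 16, 16, 16 ✓
(Q=J33, R=638): rows 6, 7, 10, 11, 13, 14 → S takes values {26, 22, 23} — violation
(Q=J36, R=622): row 8 → S = 18 ✓
(Q=J36, R=638): row 12 → S = 24 ✓
Two rows agree on {Q, R} but differ on S, so {Q, R} → S does not hold.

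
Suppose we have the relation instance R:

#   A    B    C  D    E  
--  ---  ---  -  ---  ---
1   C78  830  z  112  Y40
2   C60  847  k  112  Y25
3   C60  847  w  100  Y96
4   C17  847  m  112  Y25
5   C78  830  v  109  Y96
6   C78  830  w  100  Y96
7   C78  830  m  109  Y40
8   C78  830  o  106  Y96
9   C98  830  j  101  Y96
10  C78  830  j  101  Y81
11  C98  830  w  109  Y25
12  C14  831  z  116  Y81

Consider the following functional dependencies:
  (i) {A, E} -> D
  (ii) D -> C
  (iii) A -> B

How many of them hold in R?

1

(i) {A, E} -> D: (A=C78, E=Y40): rows 1, 7 → D takes values {112, 109} — violation; (A=C78, E=Y96): rows 5, 6, 8 → D takes values {109, 100, 106} — violation — fails.
(ii) D -> C: D=112: rows 1, 2, 4 → C takes values {z, k, m} — violation; D=109: rows 5, 7, 11 → C takes values {v, m, w} — violation — fails.
(iii) A -> B: every LHS value maps to a single RHS value — holds.
1 of the 3 dependencies holds.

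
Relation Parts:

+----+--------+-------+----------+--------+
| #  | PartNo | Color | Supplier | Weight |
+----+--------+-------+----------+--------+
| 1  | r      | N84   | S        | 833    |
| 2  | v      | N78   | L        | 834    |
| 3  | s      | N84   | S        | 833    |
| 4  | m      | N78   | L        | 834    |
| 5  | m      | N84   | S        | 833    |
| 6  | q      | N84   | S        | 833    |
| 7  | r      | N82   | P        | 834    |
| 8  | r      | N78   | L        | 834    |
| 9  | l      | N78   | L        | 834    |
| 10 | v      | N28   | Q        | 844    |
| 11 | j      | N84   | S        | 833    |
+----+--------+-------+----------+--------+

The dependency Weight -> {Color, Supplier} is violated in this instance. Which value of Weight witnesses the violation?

Weight=833: rows 1, 3, 5, 6, 11 → {Color,Supplier} = (N84, S), (N84, S), (N84, S), (N84, S), (N84, S) ✓
Weight=834: rows 2, 4, 7, 8, 9 → {Color,Supplier} takes values {(N78, L), (N82, P)} — violation
Weight=844: row 10 → {Color,Supplier} = (N28, Q) ✓
The only Weight value with inconsistent RHS is Weight=834.

834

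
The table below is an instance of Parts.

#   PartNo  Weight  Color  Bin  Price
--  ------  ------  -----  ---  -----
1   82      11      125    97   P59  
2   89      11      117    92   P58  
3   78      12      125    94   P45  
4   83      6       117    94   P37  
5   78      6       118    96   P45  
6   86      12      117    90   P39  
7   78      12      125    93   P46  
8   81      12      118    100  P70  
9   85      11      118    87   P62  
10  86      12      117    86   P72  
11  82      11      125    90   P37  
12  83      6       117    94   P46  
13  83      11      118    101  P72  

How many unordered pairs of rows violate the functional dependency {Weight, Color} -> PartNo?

1

(Weight=11, Color=125): all 2 rows agree on PartNo — 0 pairs.
(Weight=12, Color=125): all 2 rows agree on PartNo — 0 pairs.
(Weight=6, Color=117): all 2 rows agree on PartNo — 0 pairs.
(Weight=12, Color=117): all 2 rows agree on PartNo — 0 pairs.
(Weight=11, Color=118): violating pairs (9,13) — 1 pair.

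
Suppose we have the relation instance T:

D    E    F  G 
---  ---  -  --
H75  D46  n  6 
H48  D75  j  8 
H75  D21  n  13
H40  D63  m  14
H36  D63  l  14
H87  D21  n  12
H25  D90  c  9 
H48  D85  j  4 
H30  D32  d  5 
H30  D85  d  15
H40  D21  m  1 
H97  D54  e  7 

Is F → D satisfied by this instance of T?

No

F=n: 3 rows → D takes values {H75, H87} — violation
F=j: 2 rows → D = H48, H48 ✓
F=m: 2 rows → D = H40, H40 ✓
F=l: 1 row → D = H36 ✓
F=c: 1 row → D = H25 ✓
F=d: 2 rows → D = H30, H30 ✓
F=e: 1 row → D = H97 ✓
Two rows agree on F but differ on D, so F → D does not hold.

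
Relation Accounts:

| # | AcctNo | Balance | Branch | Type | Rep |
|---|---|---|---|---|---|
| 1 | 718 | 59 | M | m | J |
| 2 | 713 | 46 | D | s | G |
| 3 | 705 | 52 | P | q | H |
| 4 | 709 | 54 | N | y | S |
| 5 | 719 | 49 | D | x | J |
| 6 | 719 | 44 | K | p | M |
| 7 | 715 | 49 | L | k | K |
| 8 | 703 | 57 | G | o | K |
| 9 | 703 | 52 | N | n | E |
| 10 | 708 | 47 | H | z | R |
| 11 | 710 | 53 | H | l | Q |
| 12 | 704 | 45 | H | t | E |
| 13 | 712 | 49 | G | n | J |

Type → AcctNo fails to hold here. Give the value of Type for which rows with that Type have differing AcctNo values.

n

Type=m: row 1 → AcctNo = 718 ✓
Type=s: row 2 → AcctNo = 713 ✓
Type=q: row 3 → AcctNo = 705 ✓
Type=y: row 4 → AcctNo = 709 ✓
Type=x: row 5 → AcctNo = 719 ✓
Type=p: row 6 → AcctNo = 719 ✓
Type=k: row 7 → AcctNo = 715 ✓
Type=o: row 8 → AcctNo = 703 ✓
Type=n: rows 9, 13 → AcctNo takes values {703, 712} — violation
Type=z: row 10 → AcctNo = 708 ✓
Type=l: row 11 → AcctNo = 710 ✓
Type=t: row 12 → AcctNo = 704 ✓
The only Type value with inconsistent AcctNo is Type=n.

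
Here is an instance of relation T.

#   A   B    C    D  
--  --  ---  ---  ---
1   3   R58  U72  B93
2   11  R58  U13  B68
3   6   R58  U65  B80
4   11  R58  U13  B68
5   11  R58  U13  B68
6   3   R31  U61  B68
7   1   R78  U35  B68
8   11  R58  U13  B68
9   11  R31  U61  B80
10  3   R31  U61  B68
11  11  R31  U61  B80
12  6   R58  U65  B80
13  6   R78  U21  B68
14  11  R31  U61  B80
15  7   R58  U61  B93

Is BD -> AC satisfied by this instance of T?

No

(B=R58, D=B93): rows 1, 15 → {A,C} takes values {(3, U72), (7, U61)} — violation
(B=R58, D=B68): rows 2, 4, 5, 8 → {A,C} = (11, U13), (11, U13), (11, U13), (11, U13) ✓
(B=R58, D=B80): rows 3, 12 → {A,C} = (6, U65), (6, U65) ✓
(B=R31, D=B68): rows 6, 10 → {A,C} = (3, U61), (3, U61) ✓
(B=R78, D=B68): rows 7, 13 → {A,C} takes values {(1, U35), (6, U21)} — violation
(B=R31, D=B80): rows 9, 11, 14 → {A,C} = (11, U61), (11, U61), (11, U61) ✓
Two rows agree on BD but differ on AC, so BD -> AC does not hold.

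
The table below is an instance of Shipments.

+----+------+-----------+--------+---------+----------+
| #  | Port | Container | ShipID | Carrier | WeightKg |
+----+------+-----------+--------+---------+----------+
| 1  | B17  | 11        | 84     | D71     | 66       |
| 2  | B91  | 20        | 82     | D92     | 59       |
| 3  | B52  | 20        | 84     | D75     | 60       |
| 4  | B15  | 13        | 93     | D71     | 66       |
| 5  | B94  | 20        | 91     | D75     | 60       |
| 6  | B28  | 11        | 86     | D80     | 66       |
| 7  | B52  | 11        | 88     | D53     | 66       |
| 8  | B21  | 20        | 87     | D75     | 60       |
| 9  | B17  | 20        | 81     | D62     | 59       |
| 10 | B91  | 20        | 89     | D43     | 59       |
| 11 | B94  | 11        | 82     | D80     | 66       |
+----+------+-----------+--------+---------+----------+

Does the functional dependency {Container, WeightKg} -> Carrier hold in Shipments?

(Container=11, WeightKg=66): rows 1, 6, 7, 11 → Carrier takes values {D71, D80, D53} — violation
(Container=20, WeightKg=59): rows 2, 9, 10 → Carrier takes values {D92, D62, D43} — violation
(Container=20, WeightKg=60): rows 3, 5, 8 → Carrier = D75, D75, D75 ✓
(Container=13, WeightKg=66): row 4 → Carrier = D71 ✓
Two rows agree on {Container, WeightKg} but differ on Carrier, so {Container, WeightKg} -> Carrier does not hold.

No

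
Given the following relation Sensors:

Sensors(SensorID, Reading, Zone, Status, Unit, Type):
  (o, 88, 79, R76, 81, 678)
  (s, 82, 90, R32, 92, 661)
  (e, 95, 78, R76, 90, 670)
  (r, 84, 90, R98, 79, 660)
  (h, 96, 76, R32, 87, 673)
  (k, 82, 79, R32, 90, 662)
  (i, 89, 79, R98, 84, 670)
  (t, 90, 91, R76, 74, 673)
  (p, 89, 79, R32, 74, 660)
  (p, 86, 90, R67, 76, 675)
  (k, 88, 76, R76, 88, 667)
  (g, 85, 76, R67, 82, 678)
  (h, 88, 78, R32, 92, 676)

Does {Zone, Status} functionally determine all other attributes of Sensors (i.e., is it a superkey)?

Two distinct rows share (Zone=79, Status=R32), so {Zone, Status} does not determine every attribute — not a superkey.

No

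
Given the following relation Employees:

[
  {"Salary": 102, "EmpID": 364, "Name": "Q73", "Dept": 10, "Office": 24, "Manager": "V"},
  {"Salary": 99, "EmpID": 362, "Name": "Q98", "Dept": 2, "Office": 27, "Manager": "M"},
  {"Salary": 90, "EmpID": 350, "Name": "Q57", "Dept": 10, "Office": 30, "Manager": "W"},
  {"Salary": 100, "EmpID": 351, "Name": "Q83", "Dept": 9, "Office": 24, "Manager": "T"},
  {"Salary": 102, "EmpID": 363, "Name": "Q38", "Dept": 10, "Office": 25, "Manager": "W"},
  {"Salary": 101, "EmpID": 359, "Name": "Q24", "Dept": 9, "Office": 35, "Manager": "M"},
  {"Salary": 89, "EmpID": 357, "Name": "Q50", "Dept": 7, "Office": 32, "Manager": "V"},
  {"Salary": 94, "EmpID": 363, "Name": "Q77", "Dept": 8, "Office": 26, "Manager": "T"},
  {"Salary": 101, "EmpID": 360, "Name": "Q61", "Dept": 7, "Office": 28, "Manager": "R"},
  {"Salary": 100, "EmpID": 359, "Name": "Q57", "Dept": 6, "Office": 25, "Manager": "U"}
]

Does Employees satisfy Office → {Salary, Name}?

No

Office=24: 2 rows → {Salary,Name} takes values {(102, Q73), (100, Q83)} — violation
Office=27: 1 row → {Salary,Name} = (99, Q98) ✓
Office=30: 1 row → {Salary,Name} = (90, Q57) ✓
Office=25: 2 rows → {Salary,Name} takes values {(102, Q38), (100, Q57)} — violation
Office=35: 1 row → {Salary,Name} = (101, Q24) ✓
Office=32: 1 row → {Salary,Name} = (89, Q50) ✓
Office=26: 1 row → {Salary,Name} = (94, Q77) ✓
Office=28: 1 row → {Salary,Name} = (101, Q61) ✓
Two rows agree on Office but differ on {Salary, Name}, so Office → {Salary, Name} does not hold.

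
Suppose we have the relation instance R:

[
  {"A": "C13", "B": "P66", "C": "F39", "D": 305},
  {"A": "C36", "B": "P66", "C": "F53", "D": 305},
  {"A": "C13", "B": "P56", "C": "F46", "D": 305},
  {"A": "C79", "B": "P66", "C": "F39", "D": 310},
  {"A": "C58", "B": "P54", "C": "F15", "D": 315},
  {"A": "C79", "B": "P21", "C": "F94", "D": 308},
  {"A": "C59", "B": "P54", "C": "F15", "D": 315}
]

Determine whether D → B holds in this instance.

No

D=305: 3 rows → B takes values {P66, P56} — violation
D=310: 1 row → B = P66 ✓
D=315: 2 rows → B = P54, P54 ✓
D=308: 1 row → B = P21 ✓
Two rows agree on D but differ on B, so D → B does not hold.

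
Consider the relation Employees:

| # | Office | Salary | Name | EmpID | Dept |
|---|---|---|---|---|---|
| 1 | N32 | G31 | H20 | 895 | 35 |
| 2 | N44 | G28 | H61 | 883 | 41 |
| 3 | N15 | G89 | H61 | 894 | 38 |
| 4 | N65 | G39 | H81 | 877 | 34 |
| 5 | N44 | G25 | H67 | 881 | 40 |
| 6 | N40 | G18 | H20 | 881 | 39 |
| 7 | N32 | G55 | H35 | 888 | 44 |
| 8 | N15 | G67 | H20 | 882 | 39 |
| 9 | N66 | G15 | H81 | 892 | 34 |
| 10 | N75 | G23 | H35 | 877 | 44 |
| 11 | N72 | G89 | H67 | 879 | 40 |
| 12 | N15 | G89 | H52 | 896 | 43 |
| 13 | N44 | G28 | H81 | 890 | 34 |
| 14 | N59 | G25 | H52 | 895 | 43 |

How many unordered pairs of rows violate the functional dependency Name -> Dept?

Name=H20: violating pairs (1,6), (1,8) — 2 pairs.
Name=H61: violating pairs (2,3) — 1 pair.
Name=H81: all 3 rows agree on Dept — 0 pairs.
Name=H67: all 2 rows agree on Dept — 0 pairs.
Name=H35: all 2 rows agree on Dept — 0 pairs.
Name=H52: all 2 rows agree on Dept — 0 pairs.

3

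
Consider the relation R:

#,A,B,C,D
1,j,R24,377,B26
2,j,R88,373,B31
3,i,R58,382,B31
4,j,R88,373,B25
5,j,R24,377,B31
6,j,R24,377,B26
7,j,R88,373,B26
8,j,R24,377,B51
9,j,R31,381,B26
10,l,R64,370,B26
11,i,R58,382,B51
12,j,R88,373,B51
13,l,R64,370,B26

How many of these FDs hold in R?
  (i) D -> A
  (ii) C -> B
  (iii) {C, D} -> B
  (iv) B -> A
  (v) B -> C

(i) D -> A: D=B26: rows 1, 6, 7, 9, 10, 13 → A takes values {j, l} — violation; D=B31: rows 2, 3, 5 → A takes values {j, i} — violation; D=B51: rows 8, 11, 12 → A takes values {j, i} — violation — fails.
(ii) C -> B: every LHS value maps to a single RHS value — holds.
(iii) {C, D} -> B: every LHS value maps to a single RHS value — holds.
(iv) B -> A: every LHS value maps to a single RHS value — holds.
(v) B -> C: every LHS value maps to a single RHS value — holds.
4 of the 5 dependencies hold.

4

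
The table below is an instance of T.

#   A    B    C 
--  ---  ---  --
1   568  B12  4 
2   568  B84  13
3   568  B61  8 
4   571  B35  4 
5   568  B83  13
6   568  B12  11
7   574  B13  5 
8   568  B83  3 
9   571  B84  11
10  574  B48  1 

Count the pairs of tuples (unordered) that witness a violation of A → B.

15

A=568: violating pairs (1,2), (1,3), (1,5), (1,8), (2,3), (2,5), (2,6), (2,8), (3,5), (3,6), (3,8), (5,6), (6,8) — 13 pairs.
A=571: violating pairs (4,9) — 1 pair.
A=574: violating pairs (7,10) — 1 pair.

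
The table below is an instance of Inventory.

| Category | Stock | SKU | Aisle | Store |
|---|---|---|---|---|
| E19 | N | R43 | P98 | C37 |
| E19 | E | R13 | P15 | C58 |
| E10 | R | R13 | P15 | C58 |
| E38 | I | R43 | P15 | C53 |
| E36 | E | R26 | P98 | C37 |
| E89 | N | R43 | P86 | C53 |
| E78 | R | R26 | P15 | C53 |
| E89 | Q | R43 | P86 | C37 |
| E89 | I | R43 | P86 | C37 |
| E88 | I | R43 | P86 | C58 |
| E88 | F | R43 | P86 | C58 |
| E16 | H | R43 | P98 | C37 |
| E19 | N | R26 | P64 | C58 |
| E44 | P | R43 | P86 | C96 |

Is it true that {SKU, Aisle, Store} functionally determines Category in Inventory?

(SKU=R43, Aisle=P98, Store=C37): 2 rows → Category takes values {E19, E16} — violation
(SKU=R13, Aisle=P15, Store=C58): 2 rows → Category takes values {E19, E10} — violation
(SKU=R43, Aisle=P15, Store=C53): 1 row → Category = E38 ✓
(SKU=R26, Aisle=P98, Store=C37): 1 row → Category = E36 ✓
(SKU=R43, Aisle=P86, Store=C53): 1 row → Category = E89 ✓
(SKU=R26, Aisle=P15, Store=C53): 1 row → Category = E78 ✓
(SKU=R43, Aisle=P86, Store=C37): 2 rows → Category = E89, E89 ✓
(SKU=R43, Aisle=P86, Store=C58): 2 rows → Category = E88, E88 ✓
(SKU=R26, Aisle=P64, Store=C58): 1 row → Category = E19 ✓
(SKU=R43, Aisle=P86, Store=C96): 1 row → Category = E44 ✓
Two rows agree on {SKU, Aisle, Store} but differ on Category, so {SKU, Aisle, Store} -> Category does not hold.

No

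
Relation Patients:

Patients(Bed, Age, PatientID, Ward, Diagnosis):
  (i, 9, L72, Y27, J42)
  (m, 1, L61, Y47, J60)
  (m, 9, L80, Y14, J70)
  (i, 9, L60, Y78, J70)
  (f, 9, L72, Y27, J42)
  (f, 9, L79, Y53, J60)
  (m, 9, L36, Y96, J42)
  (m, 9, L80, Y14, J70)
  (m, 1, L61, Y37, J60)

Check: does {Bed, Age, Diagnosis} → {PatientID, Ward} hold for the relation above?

No

(Bed=i, Age=9, Diagnosis=J42): 1 row → {PatientID,Ward} = (L72, Y27) ✓
(Bed=m, Age=1, Diagnosis=J60): 2 rows → {PatientID,Ward} takes values {(L61, Y47), (L61, Y37)} — violation
(Bed=m, Age=9, Diagnosis=J70): 2 rows → {PatientID,Ward} = (L80, Y14), (L80, Y14) ✓
(Bed=i, Age=9, Diagnosis=J70): 1 row → {PatientID,Ward} = (L60, Y78) ✓
(Bed=f, Age=9, Diagnosis=J42): 1 row → {PatientID,Ward} = (L72, Y27) ✓
(Bed=f, Age=9, Diagnosis=J60): 1 row → {PatientID,Ward} = (L79, Y53) ✓
(Bed=m, Age=9, Diagnosis=J42): 1 row → {PatientID,Ward} = (L36, Y96) ✓
Two rows agree on {Bed, Age, Diagnosis} but differ on {PatientID, Ward}, so {Bed, Age, Diagnosis} → {PatientID, Ward} does not hold.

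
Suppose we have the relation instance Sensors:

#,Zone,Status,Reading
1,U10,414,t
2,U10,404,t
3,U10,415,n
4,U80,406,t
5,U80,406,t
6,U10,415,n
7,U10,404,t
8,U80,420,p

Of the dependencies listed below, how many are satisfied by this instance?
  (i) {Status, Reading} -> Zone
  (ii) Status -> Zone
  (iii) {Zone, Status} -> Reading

3

(i) {Status, Reading} -> Zone: every LHS value maps to a single RHS value — holds.
(ii) Status -> Zone: every LHS value maps to a single RHS value — holds.
(iii) {Zone, Status} -> Reading: every LHS value maps to a single RHS value — holds.
3 of the 3 dependencies hold.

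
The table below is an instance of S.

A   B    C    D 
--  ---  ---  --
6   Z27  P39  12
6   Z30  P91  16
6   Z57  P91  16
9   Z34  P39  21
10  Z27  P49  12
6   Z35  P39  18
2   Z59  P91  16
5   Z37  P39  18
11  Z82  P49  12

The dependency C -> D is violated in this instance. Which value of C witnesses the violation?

P39

C=P39: 4 rows → D takes values {12, 21, 18} — violation
C=P91: 3 rows → D = 16, 16, 16 ✓
C=P49: 2 rows → D = 12, 12 ✓
The only C value with inconsistent D is C=P39.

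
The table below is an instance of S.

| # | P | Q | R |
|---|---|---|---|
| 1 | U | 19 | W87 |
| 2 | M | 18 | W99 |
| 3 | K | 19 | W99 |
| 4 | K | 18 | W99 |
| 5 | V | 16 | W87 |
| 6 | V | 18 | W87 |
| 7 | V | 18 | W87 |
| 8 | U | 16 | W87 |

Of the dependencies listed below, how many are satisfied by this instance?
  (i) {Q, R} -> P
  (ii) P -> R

(i) {Q, R} -> P: (Q=18, R=W99): rows 2, 4 → P takes values {M, K} — violation; (Q=16, R=W87): rows 5, 8 → P takes values {V, U} — violation — fails.
(ii) P -> R: every LHS value maps to a single RHS value — holds.
1 of the 2 dependencies holds.

1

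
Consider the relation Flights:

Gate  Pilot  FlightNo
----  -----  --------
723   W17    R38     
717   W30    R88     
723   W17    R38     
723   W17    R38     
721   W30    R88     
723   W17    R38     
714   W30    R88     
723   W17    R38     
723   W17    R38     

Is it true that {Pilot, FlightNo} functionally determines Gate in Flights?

No

(Pilot=W17, FlightNo=R38): 6 rows → Gate = 723, 723, 723, 723, 723, 723 ✓
(Pilot=W30, FlightNo=R88): 3 rows → Gate takes values {717, 721, 714} — violation
Two rows agree on {Pilot, FlightNo} but differ on Gate, so {Pilot, FlightNo} -> Gate does not hold.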